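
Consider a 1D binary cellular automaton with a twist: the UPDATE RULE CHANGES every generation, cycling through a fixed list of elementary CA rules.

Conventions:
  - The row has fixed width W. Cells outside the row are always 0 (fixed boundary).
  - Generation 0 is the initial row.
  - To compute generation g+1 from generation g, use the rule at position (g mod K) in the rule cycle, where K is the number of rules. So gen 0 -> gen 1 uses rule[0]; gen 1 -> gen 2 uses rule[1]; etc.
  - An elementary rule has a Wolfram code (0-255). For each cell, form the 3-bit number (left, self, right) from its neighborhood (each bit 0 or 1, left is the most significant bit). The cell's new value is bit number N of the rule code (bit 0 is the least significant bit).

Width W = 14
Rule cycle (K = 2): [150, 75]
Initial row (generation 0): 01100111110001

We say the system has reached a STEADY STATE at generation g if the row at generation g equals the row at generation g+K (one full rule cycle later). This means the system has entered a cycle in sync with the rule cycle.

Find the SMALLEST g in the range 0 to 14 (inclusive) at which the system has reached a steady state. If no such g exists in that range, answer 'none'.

Answer: none

Derivation:
Gen 0: 01100111110001
Gen 1 (rule 150): 10011011101011
Gen 2 (rule 75): 00111010100011
Gen 3 (rule 150): 01010010110100
Gen 4 (rule 75): 10000100110001
Gen 5 (rule 150): 11001111001011
Gen 6 (rule 75): 11011001010011
Gen 7 (rule 150): 00000111011100
Gen 8 (rule 75): 11111101010101
Gen 9 (rule 150): 01111001010101
Gen 10 (rule 75): 11001010000000
Gen 11 (rule 150): 00111011000000
Gen 12 (rule 75): 11101011011111
Gen 13 (rule 150): 01001000001110
Gen 14 (rule 75): 10010011111010
Gen 15 (rule 150): 11111101110011
Gen 16 (rule 75): 10000101010111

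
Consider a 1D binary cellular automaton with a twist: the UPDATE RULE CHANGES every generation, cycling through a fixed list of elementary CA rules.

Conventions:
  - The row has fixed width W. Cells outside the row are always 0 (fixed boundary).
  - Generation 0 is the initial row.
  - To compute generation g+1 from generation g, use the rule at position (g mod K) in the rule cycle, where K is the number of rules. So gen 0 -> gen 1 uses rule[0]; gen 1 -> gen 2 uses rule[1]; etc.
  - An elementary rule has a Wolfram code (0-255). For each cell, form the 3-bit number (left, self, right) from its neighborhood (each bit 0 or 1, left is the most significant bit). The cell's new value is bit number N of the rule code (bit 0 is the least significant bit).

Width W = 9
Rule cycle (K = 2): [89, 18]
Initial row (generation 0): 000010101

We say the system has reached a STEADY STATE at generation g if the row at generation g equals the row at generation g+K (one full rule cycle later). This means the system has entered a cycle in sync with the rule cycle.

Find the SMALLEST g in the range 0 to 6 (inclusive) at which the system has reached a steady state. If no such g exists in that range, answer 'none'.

Gen 0: 000010101
Gen 1 (rule 89): 111000000
Gen 2 (rule 18): 000100000
Gen 3 (rule 89): 110011111
Gen 4 (rule 18): 001100000
Gen 5 (rule 89): 101111111
Gen 6 (rule 18): 000000000
Gen 7 (rule 89): 111111111
Gen 8 (rule 18): 000000000

Answer: 6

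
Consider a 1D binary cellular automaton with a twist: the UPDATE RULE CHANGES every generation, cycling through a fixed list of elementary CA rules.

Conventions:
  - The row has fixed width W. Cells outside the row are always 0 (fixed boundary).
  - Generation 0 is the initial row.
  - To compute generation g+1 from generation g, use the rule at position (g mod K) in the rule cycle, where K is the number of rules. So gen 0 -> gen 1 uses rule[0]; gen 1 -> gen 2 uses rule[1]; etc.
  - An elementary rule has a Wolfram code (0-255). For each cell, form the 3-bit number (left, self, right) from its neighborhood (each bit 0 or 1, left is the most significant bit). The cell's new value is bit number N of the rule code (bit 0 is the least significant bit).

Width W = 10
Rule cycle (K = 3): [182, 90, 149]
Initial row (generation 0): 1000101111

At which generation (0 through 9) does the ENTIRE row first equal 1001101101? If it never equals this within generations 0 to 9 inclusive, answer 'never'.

Gen 0: 1000101111
Gen 1 (rule 182): 1101110110
Gen 2 (rule 90): 1101010111
Gen 3 (rule 149): 0001010010
Gen 4 (rule 182): 0011111111
Gen 5 (rule 90): 0110000001
Gen 6 (rule 149): 0001111101
Gen 7 (rule 182): 0010111011
Gen 8 (rule 90): 0100101011
Gen 9 (rule 149): 0110101000

Answer: never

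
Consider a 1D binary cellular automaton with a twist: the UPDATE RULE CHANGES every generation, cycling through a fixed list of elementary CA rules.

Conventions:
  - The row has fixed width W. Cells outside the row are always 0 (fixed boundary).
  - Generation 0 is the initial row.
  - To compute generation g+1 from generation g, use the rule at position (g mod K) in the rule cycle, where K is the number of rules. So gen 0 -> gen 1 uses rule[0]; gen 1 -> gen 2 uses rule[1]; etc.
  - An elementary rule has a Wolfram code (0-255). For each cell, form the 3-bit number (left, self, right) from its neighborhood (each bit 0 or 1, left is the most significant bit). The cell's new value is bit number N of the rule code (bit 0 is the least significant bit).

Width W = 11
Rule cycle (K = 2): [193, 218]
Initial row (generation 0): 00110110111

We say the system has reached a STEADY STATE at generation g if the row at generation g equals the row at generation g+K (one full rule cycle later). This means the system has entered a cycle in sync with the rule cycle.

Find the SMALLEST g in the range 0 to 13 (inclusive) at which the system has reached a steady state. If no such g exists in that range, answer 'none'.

Gen 0: 00110110111
Gen 1 (rule 193): 10010010011
Gen 2 (rule 218): 01101101111
Gen 3 (rule 193): 00100100111
Gen 4 (rule 218): 01011011111
Gen 5 (rule 193): 00001001111
Gen 6 (rule 218): 00010111111
Gen 7 (rule 193): 11000011111
Gen 8 (rule 218): 11100111111
Gen 9 (rule 193): 01100011111
Gen 10 (rule 218): 11110111111
Gen 11 (rule 193): 01110011111
Gen 12 (rule 218): 11111111111
Gen 13 (rule 193): 01111111111
Gen 14 (rule 218): 11111111111
Gen 15 (rule 193): 01111111111

Answer: 12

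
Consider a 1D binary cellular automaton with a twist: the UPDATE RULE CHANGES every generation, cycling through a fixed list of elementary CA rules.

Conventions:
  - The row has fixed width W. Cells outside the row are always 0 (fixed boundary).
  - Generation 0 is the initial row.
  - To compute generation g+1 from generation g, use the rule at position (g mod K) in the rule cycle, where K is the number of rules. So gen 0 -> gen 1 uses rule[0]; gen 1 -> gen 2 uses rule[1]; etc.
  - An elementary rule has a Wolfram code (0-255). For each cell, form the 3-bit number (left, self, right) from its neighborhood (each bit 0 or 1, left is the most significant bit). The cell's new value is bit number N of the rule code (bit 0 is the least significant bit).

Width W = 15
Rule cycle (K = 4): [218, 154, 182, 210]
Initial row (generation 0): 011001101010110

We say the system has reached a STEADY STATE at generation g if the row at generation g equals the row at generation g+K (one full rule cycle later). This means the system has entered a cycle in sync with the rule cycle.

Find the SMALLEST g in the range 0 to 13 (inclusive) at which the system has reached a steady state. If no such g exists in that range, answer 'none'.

Gen 0: 011001101010110
Gen 1 (rule 218): 111111100000111
Gen 2 (rule 154): 111111010001110
Gen 3 (rule 182): 011110111010101
Gen 4 (rule 210): 101110011000000
Gen 5 (rule 218): 001111111100000
Gen 6 (rule 154): 011111111010000
Gen 7 (rule 182): 101111110111000
Gen 8 (rule 210): 000111110011100
Gen 9 (rule 218): 001111111111110
Gen 10 (rule 154): 011111111111101
Gen 11 (rule 182): 101111111111011
Gen 12 (rule 210): 000111111111001
Gen 13 (rule 218): 001111111111110
Gen 14 (rule 154): 011111111111101
Gen 15 (rule 182): 101111111111011
Gen 16 (rule 210): 000111111111001
Gen 17 (rule 218): 001111111111110

Answer: 9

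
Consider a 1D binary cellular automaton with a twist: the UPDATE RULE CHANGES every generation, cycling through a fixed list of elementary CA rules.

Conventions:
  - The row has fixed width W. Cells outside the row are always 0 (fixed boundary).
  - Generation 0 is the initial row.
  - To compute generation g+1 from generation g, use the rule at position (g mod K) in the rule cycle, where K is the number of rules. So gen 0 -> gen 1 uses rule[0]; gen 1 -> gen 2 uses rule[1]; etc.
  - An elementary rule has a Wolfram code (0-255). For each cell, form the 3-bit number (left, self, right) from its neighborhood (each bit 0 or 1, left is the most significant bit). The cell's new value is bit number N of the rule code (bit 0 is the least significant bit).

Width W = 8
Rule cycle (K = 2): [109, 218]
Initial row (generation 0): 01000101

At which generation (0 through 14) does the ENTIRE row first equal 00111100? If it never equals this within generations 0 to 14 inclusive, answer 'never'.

Answer: 8

Derivation:
Gen 0: 01000101
Gen 1 (rule 109): 01010111
Gen 2 (rule 218): 10000111
Gen 3 (rule 109): 10110101
Gen 4 (rule 218): 00110000
Gen 5 (rule 109): 10110111
Gen 6 (rule 218): 00110111
Gen 7 (rule 109): 10111101
Gen 8 (rule 218): 00111100
Gen 9 (rule 109): 10100101
Gen 10 (rule 218): 00011000
Gen 11 (rule 109): 11011011
Gen 12 (rule 218): 11011011
Gen 13 (rule 109): 11111111
Gen 14 (rule 218): 11111111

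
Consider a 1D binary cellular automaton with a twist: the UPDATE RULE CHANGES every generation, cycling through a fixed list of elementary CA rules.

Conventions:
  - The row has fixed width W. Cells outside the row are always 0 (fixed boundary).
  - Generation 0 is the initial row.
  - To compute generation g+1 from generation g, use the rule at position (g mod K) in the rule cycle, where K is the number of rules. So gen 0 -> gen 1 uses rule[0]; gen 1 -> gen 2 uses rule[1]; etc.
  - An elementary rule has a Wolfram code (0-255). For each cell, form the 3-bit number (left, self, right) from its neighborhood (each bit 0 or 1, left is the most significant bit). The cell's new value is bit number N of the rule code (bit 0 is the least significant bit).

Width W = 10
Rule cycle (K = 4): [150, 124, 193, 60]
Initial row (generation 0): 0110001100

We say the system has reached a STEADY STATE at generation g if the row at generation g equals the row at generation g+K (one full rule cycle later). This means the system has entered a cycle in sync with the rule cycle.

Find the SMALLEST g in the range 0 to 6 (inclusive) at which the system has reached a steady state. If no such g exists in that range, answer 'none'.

Gen 0: 0110001100
Gen 1 (rule 150): 1001010010
Gen 2 (rule 124): 1101111011
Gen 3 (rule 193): 0100111001
Gen 4 (rule 60): 0110100101
Gen 5 (rule 150): 1000111101
Gen 6 (rule 124): 1100100111
Gen 7 (rule 193): 0100000011
Gen 8 (rule 60): 0110000010
Gen 9 (rule 150): 1001000111
Gen 10 (rule 124): 1101100101

Answer: none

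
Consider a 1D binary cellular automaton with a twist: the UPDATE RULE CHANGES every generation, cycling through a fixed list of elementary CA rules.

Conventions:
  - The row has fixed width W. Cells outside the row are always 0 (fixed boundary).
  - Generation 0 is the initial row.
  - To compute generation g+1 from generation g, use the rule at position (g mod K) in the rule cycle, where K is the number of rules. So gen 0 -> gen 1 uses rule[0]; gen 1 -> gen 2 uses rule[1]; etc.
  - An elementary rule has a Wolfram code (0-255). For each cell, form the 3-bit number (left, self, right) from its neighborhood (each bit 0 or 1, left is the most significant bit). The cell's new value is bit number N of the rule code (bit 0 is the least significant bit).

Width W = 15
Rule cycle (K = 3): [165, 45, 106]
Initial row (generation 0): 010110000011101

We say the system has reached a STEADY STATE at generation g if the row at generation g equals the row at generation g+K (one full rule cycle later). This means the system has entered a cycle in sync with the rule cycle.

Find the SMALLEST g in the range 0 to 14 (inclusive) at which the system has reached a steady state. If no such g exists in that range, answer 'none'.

Answer: none

Derivation:
Gen 0: 010110000011101
Gen 1 (rule 165): 011000111001011
Gen 2 (rule 45): 010010100001110
Gen 3 (rule 106): 100101000011010
Gen 4 (rule 165): 100111011000110
Gen 5 (rule 45): 100100110010100
Gen 6 (rule 106): 001001110101000
Gen 7 (rule 165): 101000101111011
Gen 8 (rule 45): 111010111000110
Gen 9 (rule 106): 101101101001110
Gen 10 (rule 165): 110010011000100
Gen 11 (rule 45): 100010010010101
Gen 12 (rule 106): 000100100101010
Gen 13 (rule 165): 110100100111110
Gen 14 (rule 45): 101100100100000
Gen 15 (rule 106): 011101001000000
Gen 16 (rule 165): 001011001011111
Gen 17 (rule 45): 101110001110000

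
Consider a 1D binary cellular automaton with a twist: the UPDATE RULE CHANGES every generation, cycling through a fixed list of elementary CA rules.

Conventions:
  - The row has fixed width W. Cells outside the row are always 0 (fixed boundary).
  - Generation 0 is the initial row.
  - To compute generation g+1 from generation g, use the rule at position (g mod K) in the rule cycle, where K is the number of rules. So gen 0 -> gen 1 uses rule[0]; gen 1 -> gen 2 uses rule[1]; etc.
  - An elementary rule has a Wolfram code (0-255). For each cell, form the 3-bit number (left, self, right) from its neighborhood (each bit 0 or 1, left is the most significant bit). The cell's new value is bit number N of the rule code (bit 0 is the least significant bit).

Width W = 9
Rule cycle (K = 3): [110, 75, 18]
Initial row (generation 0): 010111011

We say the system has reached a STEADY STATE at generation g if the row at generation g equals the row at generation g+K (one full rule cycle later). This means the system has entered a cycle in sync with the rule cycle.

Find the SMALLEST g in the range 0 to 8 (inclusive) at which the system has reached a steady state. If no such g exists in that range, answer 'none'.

Gen 0: 010111011
Gen 1 (rule 110): 111101111
Gen 2 (rule 75): 100101001
Gen 3 (rule 18): 011000110
Gen 4 (rule 110): 111001110
Gen 5 (rule 75): 101011010
Gen 6 (rule 18): 000000001
Gen 7 (rule 110): 000000011
Gen 8 (rule 75): 111111111
Gen 9 (rule 18): 000000000
Gen 10 (rule 110): 000000000
Gen 11 (rule 75): 111111111

Answer: 8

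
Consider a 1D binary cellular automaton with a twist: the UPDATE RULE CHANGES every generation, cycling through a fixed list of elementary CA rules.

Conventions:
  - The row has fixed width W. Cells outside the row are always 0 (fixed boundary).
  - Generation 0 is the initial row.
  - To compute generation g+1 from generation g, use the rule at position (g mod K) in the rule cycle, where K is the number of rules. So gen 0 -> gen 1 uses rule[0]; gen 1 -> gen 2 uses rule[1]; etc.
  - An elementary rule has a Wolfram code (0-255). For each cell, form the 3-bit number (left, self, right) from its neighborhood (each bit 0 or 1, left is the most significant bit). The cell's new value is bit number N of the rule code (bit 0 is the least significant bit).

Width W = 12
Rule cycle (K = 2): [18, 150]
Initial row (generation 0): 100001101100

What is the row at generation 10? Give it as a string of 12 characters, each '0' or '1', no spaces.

Answer: 110000000111

Derivation:
Gen 0: 100001101100
Gen 1 (rule 18): 010010000010
Gen 2 (rule 150): 111111000111
Gen 3 (rule 18): 000000101000
Gen 4 (rule 150): 000001101100
Gen 5 (rule 18): 000010000010
Gen 6 (rule 150): 000111000111
Gen 7 (rule 18): 001000101000
Gen 8 (rule 150): 011101101100
Gen 9 (rule 18): 100000000010
Gen 10 (rule 150): 110000000111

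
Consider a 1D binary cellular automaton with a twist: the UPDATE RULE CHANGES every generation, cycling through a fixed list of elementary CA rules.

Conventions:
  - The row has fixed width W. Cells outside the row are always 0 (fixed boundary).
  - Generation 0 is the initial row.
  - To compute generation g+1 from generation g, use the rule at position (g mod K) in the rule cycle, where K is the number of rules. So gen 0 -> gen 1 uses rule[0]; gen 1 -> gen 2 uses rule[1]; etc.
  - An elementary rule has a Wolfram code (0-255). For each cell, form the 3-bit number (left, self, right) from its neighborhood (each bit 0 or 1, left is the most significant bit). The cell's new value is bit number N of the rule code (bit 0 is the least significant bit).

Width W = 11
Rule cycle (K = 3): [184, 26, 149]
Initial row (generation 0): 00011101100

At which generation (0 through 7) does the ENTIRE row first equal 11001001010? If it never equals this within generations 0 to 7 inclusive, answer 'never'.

Answer: never

Derivation:
Gen 0: 00011101100
Gen 1 (rule 184): 00011011010
Gen 2 (rule 26): 00110010001
Gen 3 (rule 149): 10001011101
Gen 4 (rule 184): 01000111010
Gen 5 (rule 26): 10101100001
Gen 6 (rule 149): 10100011101
Gen 7 (rule 184): 01010011010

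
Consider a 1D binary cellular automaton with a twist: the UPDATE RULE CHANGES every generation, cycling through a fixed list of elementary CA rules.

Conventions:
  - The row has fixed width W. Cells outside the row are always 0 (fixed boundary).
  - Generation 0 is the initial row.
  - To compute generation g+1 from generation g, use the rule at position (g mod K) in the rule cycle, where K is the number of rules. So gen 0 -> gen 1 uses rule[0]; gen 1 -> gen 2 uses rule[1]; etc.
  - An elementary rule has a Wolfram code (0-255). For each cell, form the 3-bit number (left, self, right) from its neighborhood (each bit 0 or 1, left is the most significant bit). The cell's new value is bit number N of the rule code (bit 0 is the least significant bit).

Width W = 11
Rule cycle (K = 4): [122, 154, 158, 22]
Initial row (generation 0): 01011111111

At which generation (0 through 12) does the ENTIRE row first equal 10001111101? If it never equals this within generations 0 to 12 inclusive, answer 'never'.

Answer: 10

Derivation:
Gen 0: 01011111111
Gen 1 (rule 122): 10110000001
Gen 2 (rule 154): 00101000010
Gen 3 (rule 158): 01101100111
Gen 4 (rule 22): 10000011000
Gen 5 (rule 122): 01000111100
Gen 6 (rule 154): 10101111010
Gen 7 (rule 158): 10101110011
Gen 8 (rule 22): 10100001100
Gen 9 (rule 122): 01010011110
Gen 10 (rule 154): 10001111101
Gen 11 (rule 158): 11011111001
Gen 12 (rule 22): 00000000111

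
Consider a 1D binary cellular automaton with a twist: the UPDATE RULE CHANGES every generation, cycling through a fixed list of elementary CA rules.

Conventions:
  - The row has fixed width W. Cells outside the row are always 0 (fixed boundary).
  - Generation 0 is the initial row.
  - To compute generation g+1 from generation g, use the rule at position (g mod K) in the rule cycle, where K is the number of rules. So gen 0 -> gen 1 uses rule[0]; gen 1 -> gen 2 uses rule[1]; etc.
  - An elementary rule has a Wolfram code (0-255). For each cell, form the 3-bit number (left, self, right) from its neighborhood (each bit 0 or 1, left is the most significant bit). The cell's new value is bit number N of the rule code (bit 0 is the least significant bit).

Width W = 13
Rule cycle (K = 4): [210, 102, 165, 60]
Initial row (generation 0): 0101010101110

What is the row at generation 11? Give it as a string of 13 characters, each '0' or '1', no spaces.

Answer: 0011000011100

Derivation:
Gen 0: 0101010101110
Gen 1 (rule 210): 1000000000111
Gen 2 (rule 102): 1000000001001
Gen 3 (rule 165): 1011111101001
Gen 4 (rule 60): 1110000011101
Gen 5 (rule 210): 0111000101100
Gen 6 (rule 102): 1001001110100
Gen 7 (rule 165): 1001000101101
Gen 8 (rule 60): 1101100111011
Gen 9 (rule 210): 0100111011001
Gen 10 (rule 102): 1101001101011
Gen 11 (rule 165): 0011000011100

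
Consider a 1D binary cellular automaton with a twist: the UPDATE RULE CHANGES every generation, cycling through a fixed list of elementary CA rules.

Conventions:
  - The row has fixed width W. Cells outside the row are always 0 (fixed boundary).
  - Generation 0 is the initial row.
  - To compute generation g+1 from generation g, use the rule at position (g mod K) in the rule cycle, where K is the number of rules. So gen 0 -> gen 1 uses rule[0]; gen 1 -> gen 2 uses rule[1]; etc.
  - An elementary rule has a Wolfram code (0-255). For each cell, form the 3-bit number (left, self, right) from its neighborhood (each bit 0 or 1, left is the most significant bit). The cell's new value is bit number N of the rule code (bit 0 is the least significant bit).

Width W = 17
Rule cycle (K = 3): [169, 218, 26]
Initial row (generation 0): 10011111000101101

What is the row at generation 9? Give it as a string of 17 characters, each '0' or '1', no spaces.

Gen 0: 10011111000101101
Gen 1 (rule 169): 00011110010011010
Gen 2 (rule 218): 00111111101111001
Gen 3 (rule 26): 01100000001000110
Gen 4 (rule 169): 01001111100010100
Gen 5 (rule 218): 10111111110100010
Gen 6 (rule 26): 00100000000010101
Gen 7 (rule 169): 10001111111001010
Gen 8 (rule 218): 01011111111110001
Gen 9 (rule 26): 10010000000001010

Answer: 10010000000001010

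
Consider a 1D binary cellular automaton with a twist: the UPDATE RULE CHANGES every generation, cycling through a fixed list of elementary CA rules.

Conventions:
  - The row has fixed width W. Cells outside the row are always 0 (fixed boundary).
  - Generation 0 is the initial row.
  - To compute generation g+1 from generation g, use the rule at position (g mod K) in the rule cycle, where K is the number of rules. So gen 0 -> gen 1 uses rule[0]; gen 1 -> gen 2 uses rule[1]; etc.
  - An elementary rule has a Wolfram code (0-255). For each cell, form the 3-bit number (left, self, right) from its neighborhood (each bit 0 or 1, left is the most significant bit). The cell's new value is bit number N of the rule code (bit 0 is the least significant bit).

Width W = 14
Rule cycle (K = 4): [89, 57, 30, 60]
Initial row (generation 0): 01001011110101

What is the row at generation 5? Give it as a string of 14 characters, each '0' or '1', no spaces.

Gen 0: 01001011110101
Gen 1 (rule 89): 00100010010000
Gen 2 (rule 57): 10011001001111
Gen 3 (rule 30): 11110111111000
Gen 4 (rule 60): 10001100000100
Gen 5 (rule 89): 01101111110011

Answer: 01101111110011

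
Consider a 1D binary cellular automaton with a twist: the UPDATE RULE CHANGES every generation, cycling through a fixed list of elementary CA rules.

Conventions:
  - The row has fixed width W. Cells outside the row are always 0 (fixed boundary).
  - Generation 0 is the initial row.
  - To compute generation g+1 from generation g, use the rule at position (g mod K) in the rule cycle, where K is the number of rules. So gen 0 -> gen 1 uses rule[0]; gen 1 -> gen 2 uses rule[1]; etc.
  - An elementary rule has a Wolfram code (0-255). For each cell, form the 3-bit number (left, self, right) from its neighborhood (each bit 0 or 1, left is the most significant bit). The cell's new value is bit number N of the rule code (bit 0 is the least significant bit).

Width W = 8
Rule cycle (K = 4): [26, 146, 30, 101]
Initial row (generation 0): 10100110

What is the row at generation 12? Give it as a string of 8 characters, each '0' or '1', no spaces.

Gen 0: 10100110
Gen 1 (rule 26): 00011101
Gen 2 (rule 146): 00101000
Gen 3 (rule 30): 01101100
Gen 4 (rule 101): 00110101
Gen 5 (rule 26): 01100000
Gen 6 (rule 146): 10010000
Gen 7 (rule 30): 11111000
Gen 8 (rule 101): 00001011
Gen 9 (rule 26): 00010010
Gen 10 (rule 146): 00101101
Gen 11 (rule 30): 01101001
Gen 12 (rule 101): 00111001

Answer: 00111001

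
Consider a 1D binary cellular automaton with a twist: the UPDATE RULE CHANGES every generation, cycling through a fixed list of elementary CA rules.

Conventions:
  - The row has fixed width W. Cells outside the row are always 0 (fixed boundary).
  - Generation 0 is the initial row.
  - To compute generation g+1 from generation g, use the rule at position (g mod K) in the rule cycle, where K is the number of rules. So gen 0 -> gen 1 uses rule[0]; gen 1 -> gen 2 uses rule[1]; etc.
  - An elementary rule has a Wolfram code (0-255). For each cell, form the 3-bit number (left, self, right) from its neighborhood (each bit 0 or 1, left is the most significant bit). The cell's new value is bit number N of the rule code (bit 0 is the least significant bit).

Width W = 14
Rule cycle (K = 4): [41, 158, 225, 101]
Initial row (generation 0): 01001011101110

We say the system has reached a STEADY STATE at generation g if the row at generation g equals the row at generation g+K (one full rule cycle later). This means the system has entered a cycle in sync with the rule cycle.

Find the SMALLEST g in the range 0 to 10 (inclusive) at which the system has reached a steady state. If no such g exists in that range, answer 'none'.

Gen 0: 01001011101110
Gen 1 (rule 41): 00000110011000
Gen 2 (rule 158): 00001101110100
Gen 3 (rule 225): 11100110111001
Gen 4 (rule 101): 00100011001001
Gen 5 (rule 41): 10001010000000
Gen 6 (rule 158): 11011011000000
Gen 7 (rule 225): 01101101011111
Gen 8 (rule 101): 00110111100001
Gen 9 (rule 41): 10101100001100
Gen 10 (rule 158): 10101010011010
Gen 11 (rule 225): 01010100001100
Gen 12 (rule 101): 01111101100101
Gen 13 (rule 41): 01000011000010
Gen 14 (rule 158): 11100110100111

Answer: none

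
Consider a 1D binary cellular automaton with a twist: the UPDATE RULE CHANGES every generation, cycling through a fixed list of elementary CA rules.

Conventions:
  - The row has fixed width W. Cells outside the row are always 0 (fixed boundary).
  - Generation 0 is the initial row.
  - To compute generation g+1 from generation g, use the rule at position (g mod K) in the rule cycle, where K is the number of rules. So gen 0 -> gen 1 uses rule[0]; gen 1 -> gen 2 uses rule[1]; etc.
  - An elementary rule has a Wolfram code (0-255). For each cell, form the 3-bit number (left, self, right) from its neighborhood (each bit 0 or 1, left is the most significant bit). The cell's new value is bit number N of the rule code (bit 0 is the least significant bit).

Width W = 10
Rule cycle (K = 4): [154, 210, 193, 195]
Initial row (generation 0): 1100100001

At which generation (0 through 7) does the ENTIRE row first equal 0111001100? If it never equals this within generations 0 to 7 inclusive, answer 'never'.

Gen 0: 1100100001
Gen 1 (rule 154): 1011010010
Gen 2 (rule 210): 0001001101
Gen 3 (rule 193): 1100000100
Gen 4 (rule 195): 0101111001
Gen 5 (rule 154): 1001110110
Gen 6 (rule 210): 0110110011
Gen 7 (rule 193): 0010010001

Answer: never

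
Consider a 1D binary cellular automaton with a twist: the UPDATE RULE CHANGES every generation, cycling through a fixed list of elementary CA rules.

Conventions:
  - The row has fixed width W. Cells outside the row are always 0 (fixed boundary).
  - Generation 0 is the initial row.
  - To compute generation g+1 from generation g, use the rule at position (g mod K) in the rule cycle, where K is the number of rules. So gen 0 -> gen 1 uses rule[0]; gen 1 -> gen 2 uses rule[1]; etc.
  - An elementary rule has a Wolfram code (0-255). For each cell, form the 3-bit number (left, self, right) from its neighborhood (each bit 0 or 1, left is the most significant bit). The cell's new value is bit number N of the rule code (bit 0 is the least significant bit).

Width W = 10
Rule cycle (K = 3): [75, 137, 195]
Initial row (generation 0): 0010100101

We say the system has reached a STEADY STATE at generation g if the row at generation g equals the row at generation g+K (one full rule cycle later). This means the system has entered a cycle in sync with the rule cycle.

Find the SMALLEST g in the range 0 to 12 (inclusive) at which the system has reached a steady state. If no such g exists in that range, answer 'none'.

Gen 0: 0010100101
Gen 1 (rule 75): 1100001000
Gen 2 (rule 137): 1001100011
Gen 3 (rule 195): 0010101101
Gen 4 (rule 75): 1100001100
Gen 5 (rule 137): 1001101001
Gen 6 (rule 195): 0010100010
Gen 7 (rule 75): 1100001100
Gen 8 (rule 137): 1001101001
Gen 9 (rule 195): 0010100010
Gen 10 (rule 75): 1100001100
Gen 11 (rule 137): 1001101001
Gen 12 (rule 195): 0010100010
Gen 13 (rule 75): 1100001100
Gen 14 (rule 137): 1001101001
Gen 15 (rule 195): 0010100010

Answer: 4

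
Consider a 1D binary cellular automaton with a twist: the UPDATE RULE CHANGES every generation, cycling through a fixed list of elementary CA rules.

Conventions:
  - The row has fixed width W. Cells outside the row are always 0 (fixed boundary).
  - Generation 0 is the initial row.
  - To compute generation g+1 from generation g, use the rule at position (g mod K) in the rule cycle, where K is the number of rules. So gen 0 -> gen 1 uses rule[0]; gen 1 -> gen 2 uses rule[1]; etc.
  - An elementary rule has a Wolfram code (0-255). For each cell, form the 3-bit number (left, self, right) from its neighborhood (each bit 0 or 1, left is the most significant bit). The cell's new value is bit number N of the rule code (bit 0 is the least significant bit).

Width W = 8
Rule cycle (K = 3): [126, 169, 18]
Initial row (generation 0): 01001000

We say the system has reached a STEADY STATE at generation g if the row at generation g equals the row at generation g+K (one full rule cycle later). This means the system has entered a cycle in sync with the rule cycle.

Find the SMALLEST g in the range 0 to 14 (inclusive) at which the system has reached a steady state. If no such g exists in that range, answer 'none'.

Gen 0: 01001000
Gen 1 (rule 126): 11111100
Gen 2 (rule 169): 11111001
Gen 3 (rule 18): 00000110
Gen 4 (rule 126): 00001111
Gen 5 (rule 169): 11101110
Gen 6 (rule 18): 00000001
Gen 7 (rule 126): 00000011
Gen 8 (rule 169): 11111010
Gen 9 (rule 18): 00000001
Gen 10 (rule 126): 00000011
Gen 11 (rule 169): 11111010
Gen 12 (rule 18): 00000001
Gen 13 (rule 126): 00000011
Gen 14 (rule 169): 11111010
Gen 15 (rule 18): 00000001
Gen 16 (rule 126): 00000011
Gen 17 (rule 169): 11111010

Answer: 6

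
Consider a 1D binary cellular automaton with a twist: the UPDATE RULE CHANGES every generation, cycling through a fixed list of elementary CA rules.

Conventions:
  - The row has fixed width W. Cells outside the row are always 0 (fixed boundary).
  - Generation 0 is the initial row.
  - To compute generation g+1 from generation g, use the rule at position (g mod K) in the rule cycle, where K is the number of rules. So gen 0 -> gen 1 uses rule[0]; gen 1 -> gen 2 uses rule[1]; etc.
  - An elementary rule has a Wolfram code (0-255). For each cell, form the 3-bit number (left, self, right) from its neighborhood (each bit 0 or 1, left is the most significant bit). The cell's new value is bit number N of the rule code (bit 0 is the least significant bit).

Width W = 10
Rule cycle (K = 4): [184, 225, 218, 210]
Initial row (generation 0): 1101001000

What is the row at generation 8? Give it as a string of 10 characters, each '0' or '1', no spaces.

Answer: 1011000101

Derivation:
Gen 0: 1101001000
Gen 1 (rule 184): 1010100100
Gen 2 (rule 225): 0101000001
Gen 3 (rule 218): 1000100010
Gen 4 (rule 210): 0101010101
Gen 5 (rule 184): 0010101010
Gen 6 (rule 225): 1001010100
Gen 7 (rule 218): 0110000010
Gen 8 (rule 210): 1011000101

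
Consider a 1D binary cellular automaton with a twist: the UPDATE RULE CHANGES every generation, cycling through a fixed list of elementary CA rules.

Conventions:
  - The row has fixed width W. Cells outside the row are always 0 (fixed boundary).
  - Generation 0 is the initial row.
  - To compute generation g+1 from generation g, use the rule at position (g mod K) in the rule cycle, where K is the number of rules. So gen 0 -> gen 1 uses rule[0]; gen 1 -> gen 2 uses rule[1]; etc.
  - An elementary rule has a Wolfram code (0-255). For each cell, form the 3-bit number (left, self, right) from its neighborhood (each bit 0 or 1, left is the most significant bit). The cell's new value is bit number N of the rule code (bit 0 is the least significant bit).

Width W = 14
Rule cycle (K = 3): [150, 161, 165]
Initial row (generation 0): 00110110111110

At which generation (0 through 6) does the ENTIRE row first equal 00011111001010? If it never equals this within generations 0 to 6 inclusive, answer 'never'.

Answer: 2

Derivation:
Gen 0: 00110110111110
Gen 1 (rule 150): 01000000011101
Gen 2 (rule 161): 00011111001010
Gen 3 (rule 165): 11001110001110
Gen 4 (rule 150): 00110101010101
Gen 5 (rule 161): 10001010101010
Gen 6 (rule 165): 10101111111110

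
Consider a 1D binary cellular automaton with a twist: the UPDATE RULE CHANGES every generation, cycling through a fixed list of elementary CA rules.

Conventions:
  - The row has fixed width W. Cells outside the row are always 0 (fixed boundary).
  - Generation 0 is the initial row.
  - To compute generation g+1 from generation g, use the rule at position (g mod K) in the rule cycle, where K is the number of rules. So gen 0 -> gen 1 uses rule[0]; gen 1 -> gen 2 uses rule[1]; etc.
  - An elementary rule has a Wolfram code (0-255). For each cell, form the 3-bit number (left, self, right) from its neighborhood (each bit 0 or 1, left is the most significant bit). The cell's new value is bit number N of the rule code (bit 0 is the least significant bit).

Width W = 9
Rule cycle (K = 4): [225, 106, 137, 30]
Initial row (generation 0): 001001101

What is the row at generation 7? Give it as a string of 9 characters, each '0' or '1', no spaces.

Answer: 011000011

Derivation:
Gen 0: 001001101
Gen 1 (rule 225): 100000110
Gen 2 (rule 106): 000001110
Gen 3 (rule 137): 111101100
Gen 4 (rule 30): 100001010
Gen 5 (rule 225): 001100100
Gen 6 (rule 106): 011101000
Gen 7 (rule 137): 011000011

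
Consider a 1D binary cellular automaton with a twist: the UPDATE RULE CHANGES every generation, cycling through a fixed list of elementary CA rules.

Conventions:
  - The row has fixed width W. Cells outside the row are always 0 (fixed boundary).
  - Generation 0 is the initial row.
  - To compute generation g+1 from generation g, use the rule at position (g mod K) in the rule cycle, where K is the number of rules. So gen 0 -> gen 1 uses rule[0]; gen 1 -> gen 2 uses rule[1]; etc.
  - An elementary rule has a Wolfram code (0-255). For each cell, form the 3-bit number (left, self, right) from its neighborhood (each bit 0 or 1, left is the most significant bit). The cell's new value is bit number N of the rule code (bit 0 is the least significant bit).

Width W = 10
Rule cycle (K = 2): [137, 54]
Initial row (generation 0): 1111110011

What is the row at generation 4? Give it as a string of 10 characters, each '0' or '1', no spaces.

Answer: 0000101001

Derivation:
Gen 0: 1111110011
Gen 1 (rule 137): 1111100010
Gen 2 (rule 54): 0000010111
Gen 3 (rule 137): 1111000110
Gen 4 (rule 54): 0000101001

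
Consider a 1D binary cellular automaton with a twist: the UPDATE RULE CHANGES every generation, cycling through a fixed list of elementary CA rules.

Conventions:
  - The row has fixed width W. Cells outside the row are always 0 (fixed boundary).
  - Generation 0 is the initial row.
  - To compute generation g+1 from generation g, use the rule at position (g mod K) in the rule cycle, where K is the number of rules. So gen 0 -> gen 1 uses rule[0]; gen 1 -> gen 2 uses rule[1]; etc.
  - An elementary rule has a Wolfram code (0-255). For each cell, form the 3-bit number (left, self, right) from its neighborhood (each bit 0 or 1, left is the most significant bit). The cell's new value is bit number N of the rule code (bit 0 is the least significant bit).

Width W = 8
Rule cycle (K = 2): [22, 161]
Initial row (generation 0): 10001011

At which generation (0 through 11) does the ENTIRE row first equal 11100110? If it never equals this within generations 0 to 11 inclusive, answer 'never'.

Gen 0: 10001011
Gen 1 (rule 22): 11011000
Gen 2 (rule 161): 00100011
Gen 3 (rule 22): 01110100
Gen 4 (rule 161): 00101001
Gen 5 (rule 22): 01101111
Gen 6 (rule 161): 00010110
Gen 7 (rule 22): 00110001
Gen 8 (rule 161): 10000100
Gen 9 (rule 22): 11001110
Gen 10 (rule 161): 00000100
Gen 11 (rule 22): 00001110

Answer: never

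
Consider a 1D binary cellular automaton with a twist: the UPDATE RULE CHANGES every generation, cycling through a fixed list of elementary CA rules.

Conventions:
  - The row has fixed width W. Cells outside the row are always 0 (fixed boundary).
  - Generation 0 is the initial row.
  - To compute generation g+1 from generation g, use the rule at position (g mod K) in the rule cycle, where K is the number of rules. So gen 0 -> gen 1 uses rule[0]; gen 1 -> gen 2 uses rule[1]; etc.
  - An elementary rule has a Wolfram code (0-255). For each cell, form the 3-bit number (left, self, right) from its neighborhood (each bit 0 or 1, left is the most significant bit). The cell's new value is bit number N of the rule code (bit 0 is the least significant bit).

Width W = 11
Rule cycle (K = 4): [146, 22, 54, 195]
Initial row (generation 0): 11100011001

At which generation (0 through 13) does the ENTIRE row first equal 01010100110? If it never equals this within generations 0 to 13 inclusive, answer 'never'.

Gen 0: 11100011001
Gen 1 (rule 146): 01010100110
Gen 2 (rule 22): 11010111001
Gen 3 (rule 54): 00111000111
Gen 4 (rule 195): 11011011011
Gen 5 (rule 146): 00000000000
Gen 6 (rule 22): 00000000000
Gen 7 (rule 54): 00000000000
Gen 8 (rule 195): 11111111111
Gen 9 (rule 146): 01111111110
Gen 10 (rule 22): 10000000001
Gen 11 (rule 54): 11000000011
Gen 12 (rule 195): 01011111101
Gen 13 (rule 146): 10001111000

Answer: 1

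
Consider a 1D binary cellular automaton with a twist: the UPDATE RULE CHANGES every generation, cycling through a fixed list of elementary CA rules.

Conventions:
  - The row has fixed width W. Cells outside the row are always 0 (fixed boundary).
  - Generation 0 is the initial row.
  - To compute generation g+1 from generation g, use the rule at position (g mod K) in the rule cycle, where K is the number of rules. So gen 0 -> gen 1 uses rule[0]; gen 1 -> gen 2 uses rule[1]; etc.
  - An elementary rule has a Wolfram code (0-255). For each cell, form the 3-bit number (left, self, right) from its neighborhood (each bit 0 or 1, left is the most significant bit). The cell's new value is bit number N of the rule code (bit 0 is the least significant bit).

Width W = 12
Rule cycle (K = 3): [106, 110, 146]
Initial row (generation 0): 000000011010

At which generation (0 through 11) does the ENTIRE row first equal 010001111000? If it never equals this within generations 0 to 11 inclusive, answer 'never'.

Gen 0: 000000011010
Gen 1 (rule 106): 000000111100
Gen 2 (rule 110): 000001100100
Gen 3 (rule 146): 000010011010
Gen 4 (rule 106): 000100111100
Gen 5 (rule 110): 001101100100
Gen 6 (rule 146): 010000011010
Gen 7 (rule 106): 100000111100
Gen 8 (rule 110): 100001100100
Gen 9 (rule 146): 010010011010
Gen 10 (rule 106): 100100111100
Gen 11 (rule 110): 101101100100

Answer: never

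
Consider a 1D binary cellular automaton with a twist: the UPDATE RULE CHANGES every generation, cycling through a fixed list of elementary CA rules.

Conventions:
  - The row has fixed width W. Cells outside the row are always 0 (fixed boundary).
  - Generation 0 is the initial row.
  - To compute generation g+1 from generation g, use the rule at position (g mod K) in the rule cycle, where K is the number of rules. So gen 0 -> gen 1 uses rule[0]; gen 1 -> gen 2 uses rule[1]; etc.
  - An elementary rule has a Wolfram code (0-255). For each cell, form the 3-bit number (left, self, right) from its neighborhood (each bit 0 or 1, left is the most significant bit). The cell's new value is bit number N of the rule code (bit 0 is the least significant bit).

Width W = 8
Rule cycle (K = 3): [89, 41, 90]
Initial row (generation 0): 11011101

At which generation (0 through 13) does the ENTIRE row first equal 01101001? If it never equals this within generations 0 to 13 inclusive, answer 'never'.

Answer: never

Derivation:
Gen 0: 11011101
Gen 1 (rule 89): 11010100
Gen 2 (rule 41): 10101001
Gen 3 (rule 90): 00000110
Gen 4 (rule 89): 11110111
Gen 5 (rule 41): 10001100
Gen 6 (rule 90): 01011110
Gen 7 (rule 89): 00010011
Gen 8 (rule 41): 11000010
Gen 9 (rule 90): 11100101
Gen 10 (rule 89): 10110000
Gen 11 (rule 41): 01100111
Gen 12 (rule 90): 11111101
Gen 13 (rule 89): 10000100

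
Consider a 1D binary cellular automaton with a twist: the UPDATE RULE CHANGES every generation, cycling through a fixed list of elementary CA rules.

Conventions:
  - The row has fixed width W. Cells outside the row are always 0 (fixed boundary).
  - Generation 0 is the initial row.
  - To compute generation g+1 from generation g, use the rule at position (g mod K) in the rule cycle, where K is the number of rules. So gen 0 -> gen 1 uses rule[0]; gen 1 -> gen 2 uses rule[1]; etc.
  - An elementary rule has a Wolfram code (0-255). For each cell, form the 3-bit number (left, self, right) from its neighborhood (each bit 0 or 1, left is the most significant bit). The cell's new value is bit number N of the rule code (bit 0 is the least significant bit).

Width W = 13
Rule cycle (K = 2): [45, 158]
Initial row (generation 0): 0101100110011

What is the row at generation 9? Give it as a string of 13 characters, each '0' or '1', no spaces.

Answer: 1000111111000

Derivation:
Gen 0: 0101100110011
Gen 1 (rule 45): 0111000100010
Gen 2 (rule 158): 1110101110111
Gen 3 (rule 45): 1001111001100
Gen 4 (rule 158): 1111110111010
Gen 5 (rule 45): 1000001100110
Gen 6 (rule 158): 1100011011101
Gen 7 (rule 45): 1001010110011
Gen 8 (rule 158): 1111010101110
Gen 9 (rule 45): 1000111111000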